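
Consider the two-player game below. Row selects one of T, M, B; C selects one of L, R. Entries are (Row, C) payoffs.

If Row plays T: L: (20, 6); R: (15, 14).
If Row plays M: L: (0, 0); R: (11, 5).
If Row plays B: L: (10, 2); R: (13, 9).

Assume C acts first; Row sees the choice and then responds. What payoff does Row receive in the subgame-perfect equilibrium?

Work backward from Row's decision.
- L: BR = T, leader payoff 6.
- R: BR = T, leader payoff 14.
Maximizing over 6, 14, C chooses R. Subgame-perfect outcome: (T, R) with payoffs (15, 14).

15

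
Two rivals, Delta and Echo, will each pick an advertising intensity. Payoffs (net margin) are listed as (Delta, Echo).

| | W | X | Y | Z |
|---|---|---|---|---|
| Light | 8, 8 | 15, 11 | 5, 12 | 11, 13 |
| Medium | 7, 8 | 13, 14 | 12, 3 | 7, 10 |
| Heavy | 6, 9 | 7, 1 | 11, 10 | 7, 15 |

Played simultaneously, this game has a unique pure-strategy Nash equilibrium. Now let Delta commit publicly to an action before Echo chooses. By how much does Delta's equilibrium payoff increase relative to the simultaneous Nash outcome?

2

Echo best-responds to each possible Delta move:
- Light: Echo compares 8, 11, 12, 13 and picks Z; Delta would get 11.
- Medium: Echo compares 8, 14, 3, 10 and picks X; Delta would get 13.
- Heavy: Echo compares 9, 1, 10, 15 and picks Z; Delta would get 7.
Delta's induced payoffs are 11, 13, 7, so Delta commits to Medium. Subgame-perfect outcome: (Medium, X) with payoffs (13, 14).
For the simultaneous game, intersect best replies.
Delta's best replies: W→Light; X→Light; Y→Medium; Z→Light.
Echo's best replies: Light→Z; Medium→X; Heavy→Z.
The unique mutual best reply is (Light, Z), giving (11, 13).
Delta's commitment gain: 13 − 11 = 2.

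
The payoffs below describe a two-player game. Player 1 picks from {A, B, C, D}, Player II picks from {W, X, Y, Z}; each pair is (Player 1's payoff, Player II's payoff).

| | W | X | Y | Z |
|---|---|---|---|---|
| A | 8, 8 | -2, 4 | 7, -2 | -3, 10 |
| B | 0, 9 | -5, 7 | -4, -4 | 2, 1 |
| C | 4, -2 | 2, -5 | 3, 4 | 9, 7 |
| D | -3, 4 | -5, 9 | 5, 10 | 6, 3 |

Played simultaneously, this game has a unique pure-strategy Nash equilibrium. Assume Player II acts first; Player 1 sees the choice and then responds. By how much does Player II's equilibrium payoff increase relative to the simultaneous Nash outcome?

1

Solve by backward induction (Player II leads).
- W: Player 1 compares 8, 0, 4, -3 and picks A; Player II would get 8.
- X: Player 1 compares -2, -5, 2, -5 and picks C; Player II would get -5.
- Y: Player 1 compares 7, -4, 3, 5 and picks A; Player II would get -2.
- Z: Player 1 compares -3, 2, 9, 6 and picks C; Player II would get 7.
Maximizing over 8, -5, -2, 7, Player II chooses W. Subgame-perfect outcome: (A, W) with payoffs (8, 8).
Now find the simultaneous Nash equilibrium.
Player 1's best replies: W→A; X→C; Y→A; Z→C.
Player II's best replies: A→Z; B→W; C→Z; D→Y.
The unique mutual best reply is (C, Z), giving (9, 7).
Player II's commitment gain: 8 − 7 = 1.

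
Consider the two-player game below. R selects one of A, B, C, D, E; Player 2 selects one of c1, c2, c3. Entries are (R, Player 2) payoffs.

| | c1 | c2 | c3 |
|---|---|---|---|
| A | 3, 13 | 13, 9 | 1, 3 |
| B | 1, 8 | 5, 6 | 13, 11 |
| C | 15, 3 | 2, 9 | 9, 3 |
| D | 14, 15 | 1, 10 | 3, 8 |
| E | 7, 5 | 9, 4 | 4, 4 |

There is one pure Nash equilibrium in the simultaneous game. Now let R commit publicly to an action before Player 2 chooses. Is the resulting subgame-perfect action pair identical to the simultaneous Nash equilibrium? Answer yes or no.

no

Player 2 best-responds to each possible R move:
- A: Player 2 compares 13, 9, 3 and picks c1; R would get 3.
- B: Player 2 compares 8, 6, 11 and picks c3; R would get 13.
- C: Player 2 compares 3, 9, 3 and picks c2; R would get 2.
- D: Player 2 compares 15, 10, 8 and picks c1; R would get 14.
- E: Player 2 compares 5, 4, 4 and picks c1; R would get 7.
Maximizing over 3, 13, 2, 14, 7, R chooses D. Subgame-perfect outcome: (D, c1) with payoffs (14, 15).
Under simultaneous play:
R's best replies: c1→C; c2→A; c3→B.
Player 2's best replies: A→c1; B→c3; C→c2; D→c1; E→c1.
The unique mutual best reply is (B, c3), giving (13, 11).
Sequential outcome (D, c1) differs from the Nash profile (B, c3).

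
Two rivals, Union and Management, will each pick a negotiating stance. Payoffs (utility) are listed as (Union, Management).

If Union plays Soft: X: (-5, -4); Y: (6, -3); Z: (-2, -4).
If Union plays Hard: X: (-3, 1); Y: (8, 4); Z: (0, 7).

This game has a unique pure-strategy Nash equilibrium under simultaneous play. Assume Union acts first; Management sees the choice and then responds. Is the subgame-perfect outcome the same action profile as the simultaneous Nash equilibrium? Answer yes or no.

Work backward from Management's decision.
- Soft: BR = Y, leader payoff 6.
- Hard: BR = Z, leader payoff 0.
Maximizing over 6, 0, Union chooses Soft. Subgame-perfect outcome: (Soft, Y) with payoffs (6, -3).
Under simultaneous play:
Union's best replies: X→Hard; Y→Hard; Z→Hard.
Management's best replies: Soft→Y; Hard→Z.
The unique mutual best reply is (Hard, Z), giving (0, 7).
Sequential outcome (Soft, Y) differs from the Nash profile (Hard, Z).

no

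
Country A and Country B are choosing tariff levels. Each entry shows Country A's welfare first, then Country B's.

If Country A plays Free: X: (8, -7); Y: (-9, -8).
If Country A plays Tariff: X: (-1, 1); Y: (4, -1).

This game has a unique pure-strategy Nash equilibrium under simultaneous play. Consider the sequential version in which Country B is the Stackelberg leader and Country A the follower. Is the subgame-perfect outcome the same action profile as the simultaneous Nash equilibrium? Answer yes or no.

no

Work backward from Country A's decision.
- X: Country A compares 8, -1 and picks Free; Country B would get -7.
- Y: Country A compares -9, 4 and picks Tariff; Country B would get -1.
Country B's induced payoffs are -7, -1, so Country B commits to Y. Subgame-perfect outcome: (Tariff, Y) with payoffs (4, -1).
Now find the simultaneous Nash equilibrium.
Country A's best replies: X→Free; Y→Tariff.
Country B's best replies: Free→X; Tariff→X.
Only (Free, X) has each player best-responding; Nash payoffs (8, -7).
Sequential outcome (Tariff, Y) differs from the Nash profile (Free, X).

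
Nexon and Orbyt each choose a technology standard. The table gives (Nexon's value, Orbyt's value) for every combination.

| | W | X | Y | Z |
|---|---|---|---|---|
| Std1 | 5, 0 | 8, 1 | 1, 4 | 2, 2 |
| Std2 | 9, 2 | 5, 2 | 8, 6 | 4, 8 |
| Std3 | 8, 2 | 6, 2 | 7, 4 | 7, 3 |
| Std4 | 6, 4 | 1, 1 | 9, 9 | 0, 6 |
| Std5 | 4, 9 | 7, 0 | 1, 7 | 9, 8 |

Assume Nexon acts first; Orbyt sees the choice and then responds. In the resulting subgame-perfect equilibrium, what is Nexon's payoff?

9

Work backward from Orbyt's decision.
- Std1 → Orbyt plays Y (best of 0, 1, 4, 2); Nexon gets 1.
- Std2 → Orbyt plays Z (best of 2, 2, 6, 8); Nexon gets 4.
- Std3 → Orbyt plays Y (best of 2, 2, 4, 3); Nexon gets 7.
- Std4 → Orbyt plays Y (best of 4, 1, 9, 6); Nexon gets 9.
- Std5 → Orbyt plays W (best of 9, 0, 7, 8); Nexon gets 4.
Maximizing over 1, 4, 7, 9, 4, Nexon chooses Std4. Subgame-perfect outcome: (Std4, Y) with payoffs (9, 9).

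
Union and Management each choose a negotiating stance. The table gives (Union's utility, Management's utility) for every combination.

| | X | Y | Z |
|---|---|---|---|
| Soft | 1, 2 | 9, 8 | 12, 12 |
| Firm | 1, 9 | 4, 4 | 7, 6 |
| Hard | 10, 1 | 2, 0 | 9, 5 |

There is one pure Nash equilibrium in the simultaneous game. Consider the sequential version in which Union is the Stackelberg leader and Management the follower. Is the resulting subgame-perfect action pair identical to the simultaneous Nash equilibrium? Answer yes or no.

yes

Backward induction with Union moving first.
- Soft: Management compares 2, 8, 12 and picks Z; Union would get 12.
- Firm: Management compares 9, 4, 6 and picks X; Union would get 1.
- Hard: Management compares 1, 0, 5 and picks Z; Union would get 9.
Among 12, 1, 9, the best is 12 at Soft. Subgame-perfect outcome: (Soft, Z) with payoffs (12, 12).
Under simultaneous play:
Union's best replies: X→Hard; Y→Soft; Z→Soft.
Management's best replies: Soft→Z; Firm→X; Hard→Z.
The unique mutual best reply is (Soft, Z), giving (12, 12).
Sequential outcome (Soft, Z) coincides with the Nash profile (Soft, Z).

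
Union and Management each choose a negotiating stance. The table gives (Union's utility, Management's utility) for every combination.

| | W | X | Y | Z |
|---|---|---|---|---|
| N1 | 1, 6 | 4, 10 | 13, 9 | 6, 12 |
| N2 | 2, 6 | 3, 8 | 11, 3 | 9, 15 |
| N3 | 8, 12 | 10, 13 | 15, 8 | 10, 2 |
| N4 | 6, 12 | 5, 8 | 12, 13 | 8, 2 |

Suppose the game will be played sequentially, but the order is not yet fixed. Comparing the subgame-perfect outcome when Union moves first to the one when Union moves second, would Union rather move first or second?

If Union leads: Management's best replies are N1→Z, N2→Z, N3→X, N4→Y; Union's induced payoffs 6, 9, 10, 12; outcome (N4, Y), payoffs (12, 13).
If Management leads: Union's best replies are W→N3, X→N3, Y→N3, Z→N3; Management's induced payoffs 12, 13, 8, 2; outcome (N3, X), payoffs (10, 13).
Union gets 12 moving first and 10 moving second, so Union prefers to move first.

first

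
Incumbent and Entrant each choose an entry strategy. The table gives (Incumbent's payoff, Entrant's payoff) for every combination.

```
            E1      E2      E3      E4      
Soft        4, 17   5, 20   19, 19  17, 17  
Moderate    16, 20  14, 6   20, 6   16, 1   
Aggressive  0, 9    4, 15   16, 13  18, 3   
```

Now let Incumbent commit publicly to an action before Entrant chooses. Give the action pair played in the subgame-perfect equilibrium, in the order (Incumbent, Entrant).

(Moderate, E1)

Work backward from Entrant's decision.
- Soft: Entrant compares 17, 20, 19, 17 and picks E2; Incumbent would get 5.
- Moderate: Entrant compares 20, 6, 6, 1 and picks E1; Incumbent would get 16.
- Aggressive: Entrant compares 9, 15, 13, 3 and picks E2; Incumbent would get 4.
Incumbent's induced payoffs are 5, 16, 4, so Incumbent commits to Moderate. Subgame-perfect outcome: (Moderate, E1) with payoffs (16, 20).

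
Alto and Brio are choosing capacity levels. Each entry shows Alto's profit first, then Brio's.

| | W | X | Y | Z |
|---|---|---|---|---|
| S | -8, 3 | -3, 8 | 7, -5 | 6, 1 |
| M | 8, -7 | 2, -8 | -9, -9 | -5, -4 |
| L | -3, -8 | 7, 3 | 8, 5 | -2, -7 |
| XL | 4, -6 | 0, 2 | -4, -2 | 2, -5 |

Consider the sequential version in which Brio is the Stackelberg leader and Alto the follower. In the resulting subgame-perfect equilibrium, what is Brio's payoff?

5

Alto best-responds to each possible Brio move:
- W: Alto compares -8, 8, -3, 4 and picks M; Brio would get -7.
- X: Alto compares -3, 2, 7, 0 and picks L; Brio would get 3.
- Y: Alto compares 7, -9, 8, -4 and picks L; Brio would get 5.
- Z: Alto compares 6, -5, -2, 2 and picks S; Brio would get 1.
Maximizing over -7, 3, 5, 1, Brio chooses Y. Subgame-perfect outcome: (L, Y) with payoffs (8, 5).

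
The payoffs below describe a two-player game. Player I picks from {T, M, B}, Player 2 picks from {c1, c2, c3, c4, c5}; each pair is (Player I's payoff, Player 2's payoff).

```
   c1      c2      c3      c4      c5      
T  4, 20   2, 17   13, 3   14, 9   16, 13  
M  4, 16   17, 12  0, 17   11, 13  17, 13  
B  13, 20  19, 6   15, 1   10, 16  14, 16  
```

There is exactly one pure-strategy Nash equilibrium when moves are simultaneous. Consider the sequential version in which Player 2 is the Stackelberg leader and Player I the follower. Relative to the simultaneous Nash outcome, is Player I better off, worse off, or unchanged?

unchanged

Player I best-responds to each possible Player 2 move:
- c1: Player I compares 4, 4, 13 and picks B; Player 2 would get 20.
- c2: Player I compares 2, 17, 19 and picks B; Player 2 would get 6.
- c3: Player I compares 13, 0, 15 and picks B; Player 2 would get 1.
- c4: Player I compares 14, 11, 10 and picks T; Player 2 would get 9.
- c5: Player I compares 16, 17, 14 and picks M; Player 2 would get 13.
Among 20, 6, 1, 9, 13, the best is 20 at c1. Subgame-perfect outcome: (B, c1) with payoffs (13, 20).
Under simultaneous play:
Player I's best replies: c1→B; c2→B; c3→B; c4→T; c5→M.
Player 2's best replies: T→c1; M→c3; B→c1.
The unique mutual best reply is (B, c1), giving (13, 20).
Player I earns 13 sequentially versus 13 at the Nash outcome: unchanged.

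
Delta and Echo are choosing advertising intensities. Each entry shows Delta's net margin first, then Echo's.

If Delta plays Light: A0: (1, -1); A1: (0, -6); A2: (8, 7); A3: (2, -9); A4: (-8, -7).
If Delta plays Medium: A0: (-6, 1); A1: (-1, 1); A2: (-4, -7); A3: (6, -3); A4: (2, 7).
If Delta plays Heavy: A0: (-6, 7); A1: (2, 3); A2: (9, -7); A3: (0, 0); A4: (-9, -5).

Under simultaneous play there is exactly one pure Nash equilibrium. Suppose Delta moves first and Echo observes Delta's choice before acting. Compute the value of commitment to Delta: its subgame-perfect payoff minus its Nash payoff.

Echo best-responds to each possible Delta move:
- Light: Echo compares -1, -6, 7, -9, -7 and picks A2; Delta would get 8.
- Medium: Echo compares 1, 1, -7, -3, 7 and picks A4; Delta would get 2.
- Heavy: Echo compares 7, 3, -7, 0, -5 and picks A0; Delta would get -6.
Delta's induced payoffs are 8, 2, -6, so Delta commits to Light. Subgame-perfect outcome: (Light, A2) with payoffs (8, 7).
Under simultaneous play:
Delta's best replies: A0→Light; A1→Heavy; A2→Heavy; A3→Medium; A4→Medium.
Echo's best replies: Light→A2; Medium→A4; Heavy→A0.
Only (Medium, A4) has each player best-responding; Nash payoffs (2, 7).
Delta's commitment gain: 8 − 2 = 6.

6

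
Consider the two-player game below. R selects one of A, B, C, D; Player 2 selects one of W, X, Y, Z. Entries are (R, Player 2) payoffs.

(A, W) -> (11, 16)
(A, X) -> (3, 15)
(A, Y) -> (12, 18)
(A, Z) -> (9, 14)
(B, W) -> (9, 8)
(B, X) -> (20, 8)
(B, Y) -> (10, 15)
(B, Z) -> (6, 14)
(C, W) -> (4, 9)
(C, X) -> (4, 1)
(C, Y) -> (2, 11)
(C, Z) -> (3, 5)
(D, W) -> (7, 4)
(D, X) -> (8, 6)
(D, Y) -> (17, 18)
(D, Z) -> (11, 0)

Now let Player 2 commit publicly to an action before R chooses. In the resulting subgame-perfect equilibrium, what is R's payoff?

Solve by backward induction (Player 2 leads).
- W: R compares 11, 9, 4, 7 and picks A; Player 2 would get 16.
- X: R compares 3, 20, 4, 8 and picks B; Player 2 would get 8.
- Y: R compares 12, 10, 2, 17 and picks D; Player 2 would get 18.
- Z: R compares 9, 6, 3, 11 and picks D; Player 2 would get 0.
Among 16, 8, 18, 0, the best is 18 at Y. Subgame-perfect outcome: (D, Y) with payoffs (17, 18).

17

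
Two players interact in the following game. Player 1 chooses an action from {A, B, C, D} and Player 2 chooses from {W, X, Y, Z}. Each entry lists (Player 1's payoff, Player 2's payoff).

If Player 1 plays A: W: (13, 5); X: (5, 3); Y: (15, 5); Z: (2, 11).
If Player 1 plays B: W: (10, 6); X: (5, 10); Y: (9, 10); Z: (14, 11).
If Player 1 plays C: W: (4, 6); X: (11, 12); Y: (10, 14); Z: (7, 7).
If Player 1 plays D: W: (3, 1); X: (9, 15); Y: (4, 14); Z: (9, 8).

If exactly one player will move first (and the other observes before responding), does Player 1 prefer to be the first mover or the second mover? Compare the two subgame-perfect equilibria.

If Player 1 leads: Player 2's best replies are A→Z, B→Z, C→Y, D→X; Player 1's induced payoffs 2, 14, 10, 9; outcome (B, Z), payoffs (14, 11).
If Player 2 leads: Player 1's best replies are W→A, X→C, Y→A, Z→B; Player 2's induced payoffs 5, 12, 5, 11; outcome (C, X), payoffs (11, 12).
Player 1 gets 14 moving first and 11 moving second, so Player 1 prefers to move first.

first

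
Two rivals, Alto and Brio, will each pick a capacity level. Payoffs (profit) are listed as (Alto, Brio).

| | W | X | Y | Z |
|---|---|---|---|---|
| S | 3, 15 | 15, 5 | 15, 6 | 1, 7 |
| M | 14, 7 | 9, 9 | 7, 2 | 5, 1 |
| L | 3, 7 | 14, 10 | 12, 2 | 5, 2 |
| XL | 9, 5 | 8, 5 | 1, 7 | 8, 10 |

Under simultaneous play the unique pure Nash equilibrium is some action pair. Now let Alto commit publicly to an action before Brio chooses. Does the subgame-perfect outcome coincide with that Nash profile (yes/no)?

no

Work backward from Brio's decision.
- S: Brio compares 15, 5, 6, 7 and picks W; Alto would get 3.
- M: Brio compares 7, 9, 2, 1 and picks X; Alto would get 9.
- L: Brio compares 7, 10, 2, 2 and picks X; Alto would get 14.
- XL: Brio compares 5, 5, 7, 10 and picks Z; Alto would get 8.
Among 3, 9, 14, 8, the best is 14 at L. Subgame-perfect outcome: (L, X) with payoffs (14, 10).
Under simultaneous play:
Alto's best replies: W→M; X→S; Y→S; Z→XL.
Brio's best replies: S→W; M→X; L→X; XL→Z.
Only (XL, Z) has each player best-responding; Nash payoffs (8, 10).
Sequential outcome (L, X) differs from the Nash profile (XL, Z).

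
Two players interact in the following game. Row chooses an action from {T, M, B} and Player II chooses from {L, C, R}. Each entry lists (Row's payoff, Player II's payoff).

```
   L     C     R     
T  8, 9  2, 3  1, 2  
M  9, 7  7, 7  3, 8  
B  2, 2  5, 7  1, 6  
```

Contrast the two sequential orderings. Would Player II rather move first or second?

If Row leads: Player II's best replies are T→L, M→R, B→C; Row's induced payoffs 8, 3, 5; outcome (T, L), payoffs (8, 9).
If Player II leads: Row's best replies are L→M, C→M, R→M; Player II's induced payoffs 7, 7, 8; outcome (M, R), payoffs (3, 8).
Player II gets 8 moving first and 9 moving second, so Player II prefers to move second.

second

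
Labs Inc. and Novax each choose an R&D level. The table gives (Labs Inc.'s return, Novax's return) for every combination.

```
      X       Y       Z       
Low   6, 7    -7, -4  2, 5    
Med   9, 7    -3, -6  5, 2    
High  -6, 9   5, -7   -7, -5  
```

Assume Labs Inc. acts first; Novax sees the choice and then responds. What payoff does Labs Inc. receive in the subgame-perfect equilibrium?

9

Novax best-responds to each possible Labs Inc. move:
- Low: Novax compares 7, -4, 5 and picks X; Labs Inc. would get 6.
- Med: Novax compares 7, -6, 2 and picks X; Labs Inc. would get 9.
- High: Novax compares 9, -7, -5 and picks X; Labs Inc. would get -6.
Maximizing over 6, 9, -6, Labs Inc. chooses Med. Subgame-perfect outcome: (Med, X) with payoffs (9, 7).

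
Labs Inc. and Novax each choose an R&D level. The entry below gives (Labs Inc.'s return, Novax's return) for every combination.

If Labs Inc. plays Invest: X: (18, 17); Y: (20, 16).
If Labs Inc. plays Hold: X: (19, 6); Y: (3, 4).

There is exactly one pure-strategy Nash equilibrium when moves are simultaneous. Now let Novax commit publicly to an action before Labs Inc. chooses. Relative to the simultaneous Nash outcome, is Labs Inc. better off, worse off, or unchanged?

Solve by backward induction (Novax leads).
- X → Labs Inc. plays Hold (best of 18, 19); Novax gets 6.
- Y → Labs Inc. plays Invest (best of 20, 3); Novax gets 16.
Among 6, 16, the best is 16 at Y. Subgame-perfect outcome: (Invest, Y) with payoffs (20, 16).
Now find the simultaneous Nash equilibrium.
Labs Inc.'s best replies: X→Hold; Y→Invest.
Novax's best replies: Invest→X; Hold→X.
The unique mutual best reply is (Hold, X), giving (19, 6).
Labs Inc. earns 20 sequentially versus 19 at the Nash outcome: better off.

better off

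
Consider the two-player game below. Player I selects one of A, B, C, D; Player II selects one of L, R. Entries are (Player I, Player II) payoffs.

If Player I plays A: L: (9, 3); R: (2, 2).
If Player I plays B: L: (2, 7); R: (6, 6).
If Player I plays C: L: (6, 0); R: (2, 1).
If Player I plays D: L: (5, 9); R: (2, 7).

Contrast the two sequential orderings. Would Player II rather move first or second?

If Player I leads: Player II's best replies are A→L, B→L, C→R, D→L; Player I's induced payoffs 9, 2, 2, 5; outcome (A, L), payoffs (9, 3).
If Player II leads: Player I's best replies are L→A, R→B; Player II's induced payoffs 3, 6; outcome (B, R), payoffs (6, 6).
Player II gets 6 moving first and 3 moving second, so Player II prefers to move first.

first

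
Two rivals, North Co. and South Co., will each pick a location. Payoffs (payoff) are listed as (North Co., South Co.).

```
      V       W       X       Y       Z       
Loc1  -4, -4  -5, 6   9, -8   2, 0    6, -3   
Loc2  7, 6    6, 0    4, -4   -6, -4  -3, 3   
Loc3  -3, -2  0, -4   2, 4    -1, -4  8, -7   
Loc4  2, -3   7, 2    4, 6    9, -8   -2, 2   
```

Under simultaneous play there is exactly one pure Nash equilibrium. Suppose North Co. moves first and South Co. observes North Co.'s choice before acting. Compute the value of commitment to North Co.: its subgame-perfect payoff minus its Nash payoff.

0

Backward induction with North Co. moving first.
- Loc1: BR = W, leader payoff -5.
- Loc2: BR = V, leader payoff 7.
- Loc3: BR = X, leader payoff 2.
- Loc4: BR = X, leader payoff 4.
North Co.'s induced payoffs are -5, 7, 2, 4, so North Co. commits to Loc2. Subgame-perfect outcome: (Loc2, V) with payoffs (7, 6).
Under simultaneous play:
North Co.'s best replies: V→Loc2; W→Loc4; X→Loc1; Y→Loc4; Z→Loc3.
South Co.'s best replies: Loc1→W; Loc2→V; Loc3→X; Loc4→X.
The unique mutual best reply is (Loc2, V), giving (7, 6).
North Co.'s commitment gain: 7 − 7 = 0.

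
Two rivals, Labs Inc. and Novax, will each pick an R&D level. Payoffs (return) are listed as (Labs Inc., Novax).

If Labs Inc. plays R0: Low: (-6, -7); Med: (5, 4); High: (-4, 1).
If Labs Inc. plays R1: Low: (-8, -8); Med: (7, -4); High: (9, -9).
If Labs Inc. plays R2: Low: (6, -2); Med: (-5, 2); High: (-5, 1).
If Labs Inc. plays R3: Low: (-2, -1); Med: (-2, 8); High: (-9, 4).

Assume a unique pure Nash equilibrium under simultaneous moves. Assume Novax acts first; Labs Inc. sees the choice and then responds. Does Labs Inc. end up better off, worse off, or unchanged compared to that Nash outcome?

worse off

Backward induction with Novax moving first.
- Low: BR = R2, leader payoff -2.
- Med: BR = R1, leader payoff -4.
- High: BR = R1, leader payoff -9.
Among -2, -4, -9, the best is -2 at Low. Subgame-perfect outcome: (R2, Low) with payoffs (6, -2).
For the simultaneous game, intersect best replies.
Labs Inc.'s best replies: Low→R2; Med→R1; High→R1.
Novax's best replies: R0→Med; R1→Med; R2→Med; R3→Med.
Only (R1, Med) has each player best-responding; Nash payoffs (7, -4).
Labs Inc. earns 6 sequentially versus 7 at the Nash outcome: worse off.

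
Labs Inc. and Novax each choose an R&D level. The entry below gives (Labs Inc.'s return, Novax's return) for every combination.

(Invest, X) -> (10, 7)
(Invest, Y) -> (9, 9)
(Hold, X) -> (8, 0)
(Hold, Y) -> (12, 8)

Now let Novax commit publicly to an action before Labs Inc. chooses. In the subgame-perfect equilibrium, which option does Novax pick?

Y

Backward induction with Novax moving first.
- X: Labs Inc. compares 10, 8 and picks Invest; Novax would get 7.
- Y: Labs Inc. compares 9, 12 and picks Hold; Novax would get 8.
Among 7, 8, the best is 8 at Y. Subgame-perfect outcome: (Hold, Y) with payoffs (12, 8).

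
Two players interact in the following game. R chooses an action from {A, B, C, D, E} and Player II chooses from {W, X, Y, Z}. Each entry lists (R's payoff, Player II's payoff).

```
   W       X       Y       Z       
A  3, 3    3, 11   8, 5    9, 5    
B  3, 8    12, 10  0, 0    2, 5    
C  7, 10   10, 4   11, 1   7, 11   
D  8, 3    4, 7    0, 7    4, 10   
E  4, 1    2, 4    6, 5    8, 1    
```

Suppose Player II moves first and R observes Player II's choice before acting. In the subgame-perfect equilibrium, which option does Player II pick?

X

Solve by backward induction (Player II leads).
- W → R plays D (best of 3, 3, 7, 8, 4); Player II gets 3.
- X → R plays B (best of 3, 12, 10, 4, 2); Player II gets 10.
- Y → R plays C (best of 8, 0, 11, 0, 6); Player II gets 1.
- Z → R plays A (best of 9, 2, 7, 4, 8); Player II gets 5.
Player II's induced payoffs are 3, 10, 1, 5, so Player II commits to X. Subgame-perfect outcome: (B, X) with payoffs (12, 10).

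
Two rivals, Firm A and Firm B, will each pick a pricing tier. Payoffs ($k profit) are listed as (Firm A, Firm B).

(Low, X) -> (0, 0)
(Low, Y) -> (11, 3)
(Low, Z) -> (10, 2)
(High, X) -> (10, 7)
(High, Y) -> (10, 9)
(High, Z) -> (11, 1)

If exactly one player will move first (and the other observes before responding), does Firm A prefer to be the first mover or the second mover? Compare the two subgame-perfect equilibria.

first

If Firm A leads: Firm B's best replies are Low→Y, High→Y; Firm A's induced payoffs 11, 10; outcome (Low, Y), payoffs (11, 3).
If Firm B leads: Firm A's best replies are X→High, Y→Low, Z→High; Firm B's induced payoffs 7, 3, 1; outcome (High, X), payoffs (10, 7).
Firm A gets 11 moving first and 10 moving second, so Firm A prefers to move first.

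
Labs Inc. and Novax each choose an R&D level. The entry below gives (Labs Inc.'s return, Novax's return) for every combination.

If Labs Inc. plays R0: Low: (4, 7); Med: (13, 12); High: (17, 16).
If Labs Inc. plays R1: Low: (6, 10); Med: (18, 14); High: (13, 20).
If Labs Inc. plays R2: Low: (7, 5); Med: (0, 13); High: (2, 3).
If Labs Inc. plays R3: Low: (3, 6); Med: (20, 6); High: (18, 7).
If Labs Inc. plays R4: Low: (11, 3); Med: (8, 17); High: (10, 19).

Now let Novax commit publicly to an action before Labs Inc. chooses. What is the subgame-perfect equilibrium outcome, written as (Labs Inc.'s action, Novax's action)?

(R3, High)

Work backward from Labs Inc.'s decision.
- Low → Labs Inc. plays R4 (best of 4, 6, 7, 3, 11); Novax gets 3.
- Med → Labs Inc. plays R3 (best of 13, 18, 0, 20, 8); Novax gets 6.
- High → Labs Inc. plays R3 (best of 17, 13, 2, 18, 10); Novax gets 7.
Maximizing over 3, 6, 7, Novax chooses High. Subgame-perfect outcome: (R3, High) with payoffs (18, 7).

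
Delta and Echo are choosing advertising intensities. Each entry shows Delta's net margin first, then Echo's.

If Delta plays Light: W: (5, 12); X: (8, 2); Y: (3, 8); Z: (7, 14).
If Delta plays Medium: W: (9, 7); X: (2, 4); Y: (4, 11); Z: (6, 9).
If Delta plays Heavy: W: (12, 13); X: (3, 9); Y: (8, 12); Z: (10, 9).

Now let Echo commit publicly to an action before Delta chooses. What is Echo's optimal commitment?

Work backward from Delta's decision.
- W: BR = Heavy, leader payoff 13.
- X: BR = Light, leader payoff 2.
- Y: BR = Heavy, leader payoff 12.
- Z: BR = Heavy, leader payoff 9.
Among 13, 2, 12, 9, the best is 13 at W. Subgame-perfect outcome: (Heavy, W) with payoffs (12, 13).

W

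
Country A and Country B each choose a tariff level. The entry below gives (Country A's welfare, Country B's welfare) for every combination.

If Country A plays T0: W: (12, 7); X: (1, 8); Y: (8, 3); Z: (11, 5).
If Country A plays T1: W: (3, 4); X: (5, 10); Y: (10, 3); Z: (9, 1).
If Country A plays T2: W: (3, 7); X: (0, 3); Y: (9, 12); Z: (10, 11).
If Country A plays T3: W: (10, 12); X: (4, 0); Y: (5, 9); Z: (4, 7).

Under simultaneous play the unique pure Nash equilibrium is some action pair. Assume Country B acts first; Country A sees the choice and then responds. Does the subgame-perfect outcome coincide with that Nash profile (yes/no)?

Work backward from Country A's decision.
- W: BR = T0, leader payoff 7.
- X: BR = T1, leader payoff 10.
- Y: BR = T1, leader payoff 3.
- Z: BR = T0, leader payoff 5.
Country B's induced payoffs are 7, 10, 3, 5, so Country B commits to X. Subgame-perfect outcome: (T1, X) with payoffs (5, 10).
Under simultaneous play:
Country A's best replies: W→T0; X→T1; Y→T1; Z→T0.
Country B's best replies: T0→X; T1→X; T2→Y; T3→W.
The unique mutual best reply is (T1, X), giving (5, 10).
Sequential outcome (T1, X) coincides with the Nash profile (T1, X).

yes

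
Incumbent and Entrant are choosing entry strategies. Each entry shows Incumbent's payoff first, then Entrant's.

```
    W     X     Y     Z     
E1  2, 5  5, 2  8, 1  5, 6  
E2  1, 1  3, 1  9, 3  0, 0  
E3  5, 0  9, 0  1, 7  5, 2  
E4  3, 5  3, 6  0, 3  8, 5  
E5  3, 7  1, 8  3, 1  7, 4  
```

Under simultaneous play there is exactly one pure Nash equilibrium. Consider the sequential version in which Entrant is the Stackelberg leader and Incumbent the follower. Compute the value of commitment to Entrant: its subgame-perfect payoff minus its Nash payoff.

2

Solve by backward induction (Entrant leads).
- W: Incumbent compares 2, 1, 5, 3, 3 and picks E3; Entrant would get 0.
- X: Incumbent compares 5, 3, 9, 3, 1 and picks E3; Entrant would get 0.
- Y: Incumbent compares 8, 9, 1, 0, 3 and picks E2; Entrant would get 3.
- Z: Incumbent compares 5, 0, 5, 8, 7 and picks E4; Entrant would get 5.
Among 0, 0, 3, 5, the best is 5 at Z. Subgame-perfect outcome: (E4, Z) with payoffs (8, 5).
Under simultaneous play:
Incumbent's best replies: W→E3; X→E3; Y→E2; Z→E4.
Entrant's best replies: E1→Z; E2→Y; E3→Y; E4→X; E5→X.
The unique mutual best reply is (E2, Y), giving (9, 3).
Entrant's commitment gain: 5 − 3 = 2.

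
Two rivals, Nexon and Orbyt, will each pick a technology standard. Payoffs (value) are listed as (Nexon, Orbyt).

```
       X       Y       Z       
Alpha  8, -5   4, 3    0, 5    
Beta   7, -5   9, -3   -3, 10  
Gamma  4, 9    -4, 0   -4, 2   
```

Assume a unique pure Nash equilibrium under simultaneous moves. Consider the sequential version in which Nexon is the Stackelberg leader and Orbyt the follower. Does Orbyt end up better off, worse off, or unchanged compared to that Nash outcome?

better off

Solve by backward induction (Nexon leads).
- Alpha: Orbyt compares -5, 3, 5 and picks Z; Nexon would get 0.
- Beta: Orbyt compares -5, -3, 10 and picks Z; Nexon would get -3.
- Gamma: Orbyt compares 9, 0, 2 and picks X; Nexon would get 4.
Nexon's induced payoffs are 0, -3, 4, so Nexon commits to Gamma. Subgame-perfect outcome: (Gamma, X) with payoffs (4, 9).
Now find the simultaneous Nash equilibrium.
Nexon's best replies: X→Alpha; Y→Beta; Z→Alpha.
Orbyt's best replies: Alpha→Z; Beta→Z; Gamma→X.
Only (Alpha, Z) has each player best-responding; Nash payoffs (0, 5).
Orbyt earns 9 sequentially versus 5 at the Nash outcome: better off.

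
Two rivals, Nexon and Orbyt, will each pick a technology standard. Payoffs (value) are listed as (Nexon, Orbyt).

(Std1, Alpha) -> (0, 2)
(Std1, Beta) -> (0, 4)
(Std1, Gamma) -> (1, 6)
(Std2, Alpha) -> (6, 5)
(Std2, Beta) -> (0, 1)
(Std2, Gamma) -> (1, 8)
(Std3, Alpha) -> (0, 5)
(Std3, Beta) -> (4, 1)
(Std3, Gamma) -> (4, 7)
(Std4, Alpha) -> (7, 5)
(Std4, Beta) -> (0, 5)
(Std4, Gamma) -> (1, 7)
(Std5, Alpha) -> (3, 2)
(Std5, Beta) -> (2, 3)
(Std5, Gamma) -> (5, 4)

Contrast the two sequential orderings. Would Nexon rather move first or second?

If Nexon leads: Orbyt's best replies are Std1→Gamma, Std2→Gamma, Std3→Gamma, Std4→Gamma, Std5→Gamma; Nexon's induced payoffs 1, 1, 4, 1, 5; outcome (Std5, Gamma), payoffs (5, 4).
If Orbyt leads: Nexon's best replies are Alpha→Std4, Beta→Std3, Gamma→Std5; Orbyt's induced payoffs 5, 1, 4; outcome (Std4, Alpha), payoffs (7, 5).
Nexon gets 5 moving first and 7 moving second, so Nexon prefers to move second.

second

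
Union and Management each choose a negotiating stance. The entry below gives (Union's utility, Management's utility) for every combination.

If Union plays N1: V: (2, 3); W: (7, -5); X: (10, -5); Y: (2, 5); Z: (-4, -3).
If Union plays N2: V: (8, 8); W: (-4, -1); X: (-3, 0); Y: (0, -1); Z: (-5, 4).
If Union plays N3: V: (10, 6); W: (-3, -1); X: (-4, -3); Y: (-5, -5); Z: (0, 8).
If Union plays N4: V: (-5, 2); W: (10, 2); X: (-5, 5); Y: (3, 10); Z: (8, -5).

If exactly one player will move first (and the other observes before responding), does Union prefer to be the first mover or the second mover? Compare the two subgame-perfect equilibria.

If Union leads: Management's best replies are N1→Y, N2→V, N3→Z, N4→Y; Union's induced payoffs 2, 8, 0, 3; outcome (N2, V), payoffs (8, 8).
If Management leads: Union's best replies are V→N3, W→N4, X→N1, Y→N4, Z→N4; Management's induced payoffs 6, 2, -5, 10, -5; outcome (N4, Y), payoffs (3, 10).
Union gets 8 moving first and 3 moving second, so Union prefers to move first.

first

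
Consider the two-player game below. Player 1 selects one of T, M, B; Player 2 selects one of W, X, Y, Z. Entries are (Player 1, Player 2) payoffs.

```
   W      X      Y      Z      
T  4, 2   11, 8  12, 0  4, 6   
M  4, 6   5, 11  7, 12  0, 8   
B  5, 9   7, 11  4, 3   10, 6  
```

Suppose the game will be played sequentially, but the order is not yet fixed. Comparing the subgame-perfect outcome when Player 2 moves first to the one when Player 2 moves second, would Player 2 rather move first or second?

first

If Player 1 leads: Player 2's best replies are T→X, M→Y, B→X; Player 1's induced payoffs 11, 7, 7; outcome (T, X), payoffs (11, 8).
If Player 2 leads: Player 1's best replies are W→B, X→T, Y→T, Z→B; Player 2's induced payoffs 9, 8, 0, 6; outcome (B, W), payoffs (5, 9).
Player 2 gets 9 moving first and 8 moving second, so Player 2 prefers to move first.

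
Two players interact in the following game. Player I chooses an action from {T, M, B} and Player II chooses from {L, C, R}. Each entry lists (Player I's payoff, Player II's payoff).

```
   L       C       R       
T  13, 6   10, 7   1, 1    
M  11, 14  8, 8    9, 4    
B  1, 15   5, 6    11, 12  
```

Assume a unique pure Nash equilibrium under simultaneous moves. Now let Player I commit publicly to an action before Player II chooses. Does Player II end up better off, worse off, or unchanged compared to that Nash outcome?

Work backward from Player II's decision.
- T: BR = C, leader payoff 10.
- M: BR = L, leader payoff 11.
- B: BR = L, leader payoff 1.
Among 10, 11, 1, the best is 11 at M. Subgame-perfect outcome: (M, L) with payoffs (11, 14).
For the simultaneous game, intersect best replies.
Player I's best replies: L→T; C→T; R→B.
Player II's best replies: T→C; M→L; B→L.
Only (T, C) has each player best-responding; Nash payoffs (10, 7).
Player II earns 14 sequentially versus 7 at the Nash outcome: better off.

better off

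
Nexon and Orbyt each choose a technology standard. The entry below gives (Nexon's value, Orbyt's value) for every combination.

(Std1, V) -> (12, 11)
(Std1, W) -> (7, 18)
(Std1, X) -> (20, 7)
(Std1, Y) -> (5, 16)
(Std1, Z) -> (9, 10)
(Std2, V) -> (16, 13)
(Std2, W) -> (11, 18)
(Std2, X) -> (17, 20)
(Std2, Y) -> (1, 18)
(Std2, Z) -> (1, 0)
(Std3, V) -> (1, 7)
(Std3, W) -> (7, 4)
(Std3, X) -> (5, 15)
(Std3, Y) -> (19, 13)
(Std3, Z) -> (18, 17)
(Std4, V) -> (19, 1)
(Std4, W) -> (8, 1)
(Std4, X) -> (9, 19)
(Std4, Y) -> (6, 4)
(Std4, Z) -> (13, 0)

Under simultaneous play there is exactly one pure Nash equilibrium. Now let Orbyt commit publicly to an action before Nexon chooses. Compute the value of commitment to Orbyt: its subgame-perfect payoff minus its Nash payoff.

Nexon best-responds to each possible Orbyt move:
- V: BR = Std4, leader payoff 1.
- W: BR = Std2, leader payoff 18.
- X: BR = Std1, leader payoff 7.
- Y: BR = Std3, leader payoff 13.
- Z: BR = Std3, leader payoff 17.
Among 1, 18, 7, 13, 17, the best is 18 at W. Subgame-perfect outcome: (Std2, W) with payoffs (11, 18).
For the simultaneous game, intersect best replies.
Nexon's best replies: V→Std4; W→Std2; X→Std1; Y→Std3; Z→Std3.
Orbyt's best replies: Std1→W; Std2→X; Std3→Z; Std4→X.
Only (Std3, Z) has each player best-responding; Nash payoffs (18, 17).
Orbyt's commitment gain: 18 − 17 = 1.

1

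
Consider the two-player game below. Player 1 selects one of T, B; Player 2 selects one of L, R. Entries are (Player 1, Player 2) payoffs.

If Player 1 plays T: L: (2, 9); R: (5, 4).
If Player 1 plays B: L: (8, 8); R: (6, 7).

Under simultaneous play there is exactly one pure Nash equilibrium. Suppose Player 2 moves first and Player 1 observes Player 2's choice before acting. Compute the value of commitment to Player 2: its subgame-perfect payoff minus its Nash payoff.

Work backward from Player 1's decision.
- L → Player 1 plays B (best of 2, 8); Player 2 gets 8.
- R → Player 1 plays B (best of 5, 6); Player 2 gets 7.
Player 2's induced payoffs are 8, 7, so Player 2 commits to L. Subgame-perfect outcome: (B, L) with payoffs (8, 8).
Now find the simultaneous Nash equilibrium.
Player 1's best replies: L→B; R→B.
Player 2's best replies: T→L; B→L.
The unique mutual best reply is (B, L), giving (8, 8).
Player 2's commitment gain: 8 − 8 = 0.

0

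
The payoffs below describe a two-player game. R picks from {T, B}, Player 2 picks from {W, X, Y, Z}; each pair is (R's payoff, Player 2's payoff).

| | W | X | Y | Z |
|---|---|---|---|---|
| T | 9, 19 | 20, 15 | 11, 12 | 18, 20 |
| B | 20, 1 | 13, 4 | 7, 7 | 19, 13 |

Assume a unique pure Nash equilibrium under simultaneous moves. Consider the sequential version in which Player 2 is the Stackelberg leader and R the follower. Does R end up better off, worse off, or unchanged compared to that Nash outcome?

Solve by backward induction (Player 2 leads).
- W: BR = B, leader payoff 1.
- X: BR = T, leader payoff 15.
- Y: BR = T, leader payoff 12.
- Z: BR = B, leader payoff 13.
Among 1, 15, 12, 13, the best is 15 at X. Subgame-perfect outcome: (T, X) with payoffs (20, 15).
Under simultaneous play:
R's best replies: W→B; X→T; Y→T; Z→B.
Player 2's best replies: T→Z; B→Z.
Only (B, Z) has each player best-responding; Nash payoffs (19, 13).
R earns 20 sequentially versus 19 at the Nash outcome: better off.

better off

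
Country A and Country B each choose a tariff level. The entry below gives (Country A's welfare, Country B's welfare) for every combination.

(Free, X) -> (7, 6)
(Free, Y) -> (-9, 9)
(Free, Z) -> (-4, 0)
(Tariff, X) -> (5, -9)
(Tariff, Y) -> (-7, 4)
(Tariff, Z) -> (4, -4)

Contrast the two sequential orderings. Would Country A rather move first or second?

second

If Country A leads: Country B's best replies are Free→Y, Tariff→Y; Country A's induced payoffs -9, -7; outcome (Tariff, Y), payoffs (-7, 4).
If Country B leads: Country A's best replies are X→Free, Y→Tariff, Z→Tariff; Country B's induced payoffs 6, 4, -4; outcome (Free, X), payoffs (7, 6).
Country A gets -7 moving first and 7 moving second, so Country A prefers to move second.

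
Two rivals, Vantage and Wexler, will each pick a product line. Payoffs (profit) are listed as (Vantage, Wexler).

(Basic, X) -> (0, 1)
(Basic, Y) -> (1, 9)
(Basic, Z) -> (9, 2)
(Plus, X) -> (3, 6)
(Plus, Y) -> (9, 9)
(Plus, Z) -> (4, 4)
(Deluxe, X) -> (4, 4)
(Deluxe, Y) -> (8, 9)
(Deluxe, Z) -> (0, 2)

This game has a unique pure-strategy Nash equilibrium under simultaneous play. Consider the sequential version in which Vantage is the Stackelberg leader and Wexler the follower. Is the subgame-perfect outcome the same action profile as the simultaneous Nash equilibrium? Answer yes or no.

Work backward from Wexler's decision.
- Basic → Wexler plays Y (best of 1, 9, 2); Vantage gets 1.
- Plus → Wexler plays Y (best of 6, 9, 4); Vantage gets 9.
- Deluxe → Wexler plays Y (best of 4, 9, 2); Vantage gets 8.
Vantage's induced payoffs are 1, 9, 8, so Vantage commits to Plus. Subgame-perfect outcome: (Plus, Y) with payoffs (9, 9).
Under simultaneous play:
Vantage's best replies: X→Deluxe; Y→Plus; Z→Basic.
Wexler's best replies: Basic→Y; Plus→Y; Deluxe→Y.
The unique mutual best reply is (Plus, Y), giving (9, 9).
Sequential outcome (Plus, Y) coincides with the Nash profile (Plus, Y).

yes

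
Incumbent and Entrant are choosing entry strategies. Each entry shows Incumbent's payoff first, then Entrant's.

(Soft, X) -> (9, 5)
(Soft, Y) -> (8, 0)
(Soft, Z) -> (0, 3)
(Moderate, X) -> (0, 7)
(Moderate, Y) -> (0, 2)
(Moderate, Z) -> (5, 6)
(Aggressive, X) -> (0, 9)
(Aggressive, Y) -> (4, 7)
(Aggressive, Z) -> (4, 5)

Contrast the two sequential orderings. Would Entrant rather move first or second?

first

If Incumbent leads: Entrant's best replies are Soft→X, Moderate→X, Aggressive→X; Incumbent's induced payoffs 9, 0, 0; outcome (Soft, X), payoffs (9, 5).
If Entrant leads: Incumbent's best replies are X→Soft, Y→Soft, Z→Moderate; Entrant's induced payoffs 5, 0, 6; outcome (Moderate, Z), payoffs (5, 6).
Entrant gets 6 moving first and 5 moving second, so Entrant prefers to move first.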